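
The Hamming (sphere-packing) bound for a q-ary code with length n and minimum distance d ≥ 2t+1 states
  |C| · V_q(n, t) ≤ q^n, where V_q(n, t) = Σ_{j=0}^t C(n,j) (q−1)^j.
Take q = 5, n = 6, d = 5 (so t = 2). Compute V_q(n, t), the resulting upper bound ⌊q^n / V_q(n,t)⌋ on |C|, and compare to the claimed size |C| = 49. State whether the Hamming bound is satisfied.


V_q(n, t) = 265, q^n = 15625, Hamming bound = 58, |C| = 49 ≤ bound (satisfied).

Step 1: Compute V_q(n, t) = Σ_{j=0}^2 C(n, j) (q−1)^j.
  j = 0: C(6,0)·(4)^0 = 1·1 = 1.
  j = 1: C(6,1)·(4)^1 = 6·4 = 24.
  j = 2: C(6,2)·(4)^2 = 15·16 = 240.
  V_q(n, t) = 1 + 24 + 240 = 265.
Step 2: q^n = 5^6 = 15625.
Step 3: Hamming bound ⌊q^n / V_q(n,t)⌋ = ⌊15625/265⌋ = 58.
Step 4: Compare |C| = 49 to 58: satisfied.
The claimed |C| lies below the Hamming bound.


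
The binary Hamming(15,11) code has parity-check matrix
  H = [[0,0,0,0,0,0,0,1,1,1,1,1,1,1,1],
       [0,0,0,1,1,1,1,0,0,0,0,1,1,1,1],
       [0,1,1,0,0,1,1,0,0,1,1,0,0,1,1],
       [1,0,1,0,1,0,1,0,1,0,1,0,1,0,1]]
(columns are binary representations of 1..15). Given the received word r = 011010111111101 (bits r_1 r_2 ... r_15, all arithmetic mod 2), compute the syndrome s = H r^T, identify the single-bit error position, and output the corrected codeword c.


s = (1, 1, 0, 1)^T, error position = 13, corrected codeword c = 011010111111001

Compute s = H r^T mod 2 one row at a time:
  s_1 = 1 + 1 + 1 + 1 + 1 + 1 + 0 + 1 = 7 ≡ 1 (mod 2).
  s_2 = 0 + 1 + 0 + 1 + 1 + 1 + 0 + 1 = 5 ≡ 1 (mod 2).
  s_3 = 1 + 1 + 0 + 1 + 1 + 1 + 0 + 1 = 6 ≡ 0 (mod 2).
  s_4 = 0 + 1 + 1 + 1 + 1 + 1 + 1 + 1 = 7 ≡ 1 (mod 2).
s = (1, 1, 0, 1)^T — this equals column 13 of H (binary 1101), so error is at position 13.
Correct: flip bit 13 of r = 011010111111101 to get c = 011010111111001.


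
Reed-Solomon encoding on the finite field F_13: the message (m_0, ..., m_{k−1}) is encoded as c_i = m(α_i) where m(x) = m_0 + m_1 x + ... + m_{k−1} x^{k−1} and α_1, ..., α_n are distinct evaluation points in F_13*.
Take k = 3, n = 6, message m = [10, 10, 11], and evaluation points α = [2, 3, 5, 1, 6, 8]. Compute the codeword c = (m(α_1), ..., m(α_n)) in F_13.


c = [9, 9, 10, 5, 11, 1]

Message polynomial: m(x) = 10 + 10·x + 11·x^2 (mod 13).
For each evaluation point α_i, compute m(α_i) mod 13:
  α_1 = 2: Horner steps 11 → 6 → 9, so m(2) = 9.
  α_2 = 3: Horner steps 11 → 4 → 9, so m(3) = 9.
  α_3 = 5: Horner steps 11 → 0 → 10, so m(5) = 10.
  α_4 = 1: Horner steps 11 → 8 → 5, so m(1) = 5.
  α_5 = 6: Horner steps 11 → 11 → 11, so m(6) = 11.
  α_6 = 8: Horner steps 11 → 7 → 1, so m(8) = 1.
Codeword c = [9, 9, 10, 5, 11, 1] ∈ F_13^6.


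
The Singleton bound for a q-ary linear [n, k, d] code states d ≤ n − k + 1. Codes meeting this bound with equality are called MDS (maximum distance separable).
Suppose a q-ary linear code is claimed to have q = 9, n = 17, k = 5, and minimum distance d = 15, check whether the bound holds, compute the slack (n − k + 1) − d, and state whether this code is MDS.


Singleton RHS = n − k + 1 = 13, slack = -2, bound violated (no such code; not MDS).

Singleton bound: d ≤ n − k + 1.
Here n = 17, k = 5, so n − k + 1 = 13.
Given d = 15, check d ≤ 13: NO.
Slack = (n − k + 1) − d = -2.
The slack is negative: d = 15 exceeds n − k + 1 = 13 by 2, so the Singleton bound is violated and no linear [17, 5, 15]_9 code can exist. In particular it is not MDS (MDS requires d = n − k + 1 exactly).
Description: the claimed parameters are [17, 5, 15]_9; such a code would be impossible (violates the Singleton bound).


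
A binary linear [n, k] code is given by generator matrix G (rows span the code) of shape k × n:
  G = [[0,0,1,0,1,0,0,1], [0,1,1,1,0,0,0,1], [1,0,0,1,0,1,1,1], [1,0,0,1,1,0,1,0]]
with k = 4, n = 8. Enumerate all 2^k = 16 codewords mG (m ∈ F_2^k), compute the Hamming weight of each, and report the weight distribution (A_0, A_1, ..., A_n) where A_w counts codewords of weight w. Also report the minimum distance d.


Weight distribution: A_0 = 1, A_2 = 1, A_3 = 4, A_4 = 3, A_5 = 4, A_6 = 3. Minimum distance d = 2.

Enumerate all 2^4 = 16 messages m ∈ F_2^4.
For each, compute codeword c = mG in F_2^8, then tally its weight.
  m = 0000 → c = 00000000, weight = 0.
  m = 1000 → c = 00101001, weight = 3.
  m = 0100 → c = 01110001, weight = 4.
  m = 1100 → c = 01011000, weight = 3.
  m = 0010 → c = 10010111, weight = 5.
  m = 1010 → c = 10111110, weight = 6.
  m = 0110 → c = 11100110, weight = 5.
  m = 1110 → c = 11001111, weight = 6.
  m = 0001 → c = 10011010, weight = 4.
  m = 1001 → c = 10110011, weight = 5.
  m = 0101 → c = 11101011, weight = 6.
  m = 1101 → c = 11000010, weight = 3.
  m = 0011 → c = 00001101, weight = 3.
  m = 1011 → c = 00100100, weight = 2.
  m = 0111 → c = 01111100, weight = 5.
  m = 1111 → c = 01010101, weight = 4.
Tally weights:
  weight 0: 1 codewords.
  weight 2: 1 codewords.
  weight 3: 4 codewords.
  weight 4: 3 codewords.
  weight 5: 4 codewords.
  weight 6: 3 codewords.
Minimum distance d = smallest w > 0 with A_w > 0 = 2.
Sanity: Σ A_w = 16 = 2^4 = 16 ✓.


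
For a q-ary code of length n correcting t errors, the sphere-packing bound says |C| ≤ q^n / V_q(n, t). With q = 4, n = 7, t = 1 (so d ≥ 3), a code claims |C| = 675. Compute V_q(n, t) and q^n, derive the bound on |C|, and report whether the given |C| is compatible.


V_q(n, t) = 22, q^n = 16384, Hamming bound = 744, |C| = 675 ≤ bound (satisfied).

Step 1: Compute V_q(n, t) = Σ_{j=0}^1 C(n, j) (q−1)^j.
  j = 0: C(7,0)·(3)^0 = 1·1 = 1.
  j = 1: C(7,1)·(3)^1 = 7·3 = 21.
  V_q(n, t) = 1 + 21 = 22.
Step 2: q^n = 4^7 = 16384.
Step 3: Hamming bound ⌊q^n / V_q(n,t)⌋ = ⌊16384/22⌋ = 744.
Step 4: Compare |C| = 675 to 744: satisfied.
The claimed |C| lies below the Hamming bound.


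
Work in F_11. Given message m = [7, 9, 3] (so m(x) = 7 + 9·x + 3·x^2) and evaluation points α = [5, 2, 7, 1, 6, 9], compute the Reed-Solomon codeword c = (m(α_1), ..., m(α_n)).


c = [6, 4, 8, 8, 4, 1]

Message polynomial: m(x) = 7 + 9·x + 3·x^2 (mod 11).
For each evaluation point α_i, compute m(α_i) mod 11:
  α_1 = 5: Horner steps 3 → 2 → 6, so m(5) = 6.
  α_2 = 2: Horner steps 3 → 4 → 4, so m(2) = 4.
  α_3 = 7: Horner steps 3 → 8 → 8, so m(7) = 8.
  α_4 = 1: Horner steps 3 → 1 → 8, so m(1) = 8.
  α_5 = 6: Horner steps 3 → 5 → 4, so m(6) = 4.
  α_6 = 9: Horner steps 3 → 3 → 1, so m(9) = 1.
Codeword c = [6, 4, 8, 8, 4, 1] ∈ F_11^6.


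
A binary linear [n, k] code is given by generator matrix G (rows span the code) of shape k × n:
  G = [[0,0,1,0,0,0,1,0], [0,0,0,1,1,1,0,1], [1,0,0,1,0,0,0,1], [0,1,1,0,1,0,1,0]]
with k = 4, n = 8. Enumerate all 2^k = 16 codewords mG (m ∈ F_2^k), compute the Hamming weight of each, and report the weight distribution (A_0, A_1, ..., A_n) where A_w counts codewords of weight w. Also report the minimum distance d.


Weight distribution: A_0 = 1, A_2 = 2, A_3 = 3, A_4 = 3, A_5 = 4, A_6 = 2, A_7 = 1. Minimum distance d = 2.

Enumerate all 2^4 = 16 messages m ∈ F_2^4.
For each, compute codeword c = mG in F_2^8, then tally its weight.
  m = 0000 → c = 00000000, weight = 0.
  m = 1000 → c = 00100010, weight = 2.
  m = 0100 → c = 00011101, weight = 4.
  m = 1100 → c = 00111111, weight = 6.
  m = 0010 → c = 10010001, weight = 3.
  m = 1010 → c = 10110011, weight = 5.
  m = 0110 → c = 10001100, weight = 3.
  m = 1110 → c = 10101110, weight = 5.
  m = 0001 → c = 01101010, weight = 4.
  m = 1001 → c = 01001000, weight = 2.
  m = 0101 → c = 01110111, weight = 6.
  m = 1101 → c = 01010101, weight = 4.
  m = 0011 → c = 11111011, weight = 7.
  m = 1011 → c = 11011001, weight = 5.
  m = 0111 → c = 11100110, weight = 5.
  m = 1111 → c = 11000100, weight = 3.
Tally weights:
  weight 0: 1 codewords.
  weight 2: 2 codewords.
  weight 3: 3 codewords.
  weight 4: 3 codewords.
  weight 5: 4 codewords.
  weight 6: 2 codewords.
  weight 7: 1 codewords.
Minimum distance d = smallest w > 0 with A_w > 0 = 2.
Sanity: Σ A_w = 16 = 2^4 = 16 ✓.


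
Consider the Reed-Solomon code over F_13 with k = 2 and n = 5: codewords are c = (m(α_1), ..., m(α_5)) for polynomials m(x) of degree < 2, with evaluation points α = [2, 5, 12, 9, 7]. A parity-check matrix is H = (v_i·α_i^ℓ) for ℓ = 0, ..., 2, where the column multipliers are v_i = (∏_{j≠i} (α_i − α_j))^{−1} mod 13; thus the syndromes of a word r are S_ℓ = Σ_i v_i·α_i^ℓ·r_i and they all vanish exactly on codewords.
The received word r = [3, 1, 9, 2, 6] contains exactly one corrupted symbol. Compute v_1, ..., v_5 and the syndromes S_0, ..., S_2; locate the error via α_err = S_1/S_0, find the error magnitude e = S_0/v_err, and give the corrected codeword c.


S = (4, 7, 9), error at position 2, error magnitude e = 4, c = [3, 10, 9, 2, 6].

Step 1: column multipliers v_i = (∏_{j≠i}(α_i − α_j))^{−1} mod 13.
  i = 1 (α = 2): (2−5)(2−12)(2−9)(2−7) = (−3)·(−10)·(−7)·(−5) = 1050 ≡ 10, so v_1 = 10^{−1} = 4 (mod 13).
  i = 2 (α = 5): (5−2)(5−12)(5−9)(5−7) = 3·(−7)·(−4)·(−2) = −168 ≡ 1, so v_2 = 1^{−1} = 1 (mod 13).
  i = 3 (α = 12): (12−2)(12−5)(12−9)(12−7) = 10·7·3·5 = 1050 ≡ 10, so v_3 = 10^{−1} = 4 (mod 13).
  i = 4 (α = 9): (9−2)(9−5)(9−12)(9−7) = 7·4·(−3)·2 = −168 ≡ 1, so v_4 = 1^{−1} = 1 (mod 13).
  i = 5 (α = 7): (7−2)(7−5)(7−12)(7−9) = 5·2·(−5)·(−2) = 100 ≡ 9, so v_5 = 9^{−1} = 3 (mod 13).
  v = [4, 1, 4, 1, 3].
Step 2: syndromes of r = [3, 1, 9, 2, 6] (all sums mod 13).
  S_0 = Σ v_i r_i = 4·3 + 1·1 + 4·9 + 1·2 + 3·6 = 69 ≡ 4.
  S_1 = Σ v_i α_i r_i = 4·2·3 + 1·5·1 + 4·12·9 + 1·9·2 + 3·7·6 = 605 ≡ 7.
  α_i^2 mod 13 = [4, 12, 1, 3, 10].
  S_2 = Σ v_i α_i^2 r_i = 4·4·3 + 1·12·1 + 4·1·9 + 1·3·2 + 3·10·6 = 282 ≡ 9.
  S = (4, 7, 9) ≠ 0, so r is not a codeword (an error is present).
Step 3: locate the error. For a single error e at position i, S_ℓ = v_i·e·α_i^ℓ, so α_err = S_1/S_0.
  S_0^{−1} = 4^{−1} = 10 (mod 13), so α_err = 7·10 = 70 ≡ 5 = α_2. Error position i = 2.
  Consistency check: S_2/S_1 = 9·2 = 18 ≡ 5 = α_err ✓ (single-error assumption holds).
Step 4: error magnitude e = S_0/v_2 = S_0·∏_{j≠2}(α_2 − α_j) = 4·1 = 4 ≡ 4 (mod 13).
Step 5: correct position 2: c_2 = r_2 − e = 1 − 4 ≡ 10 (mod 13). Hence c = [3, 10, 9, 2, 6].
  Check: interpolating c through the α_i gives m(x) = 7 + 11·x (degree < 2) with m(α_i) = c_i for every i, so c is indeed a codeword.


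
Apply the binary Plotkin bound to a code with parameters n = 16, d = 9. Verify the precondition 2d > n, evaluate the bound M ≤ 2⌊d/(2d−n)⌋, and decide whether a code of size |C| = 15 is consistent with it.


Plotkin bound M ≤ 8; given |C| = 15 > bound (violated).

Check applicability: 2d = 18, n = 16.
2d − n = 2 > 0, so Plotkin applies.
Compute d/(2d−n) = 9/2 ≈ 4.5000.
⌊d/(2d−n)⌋ = 4.
Plotkin bound: M ≤ 2·4 = 8.
Given |C| = 15, check: VIOLATED.
This |C| is above the Plotkin bound, so no binary code with n = 16, d = 9 and 15 codewords exists.


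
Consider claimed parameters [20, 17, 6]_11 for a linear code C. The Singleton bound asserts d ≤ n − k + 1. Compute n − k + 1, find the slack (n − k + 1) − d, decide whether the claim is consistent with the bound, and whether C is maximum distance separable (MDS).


Singleton RHS = n − k + 1 = 4, slack = -2, bound violated (no such code; not MDS).

Singleton bound: d ≤ n − k + 1.
Here n = 20, k = 17, so n − k + 1 = 4.
Given d = 6, check d ≤ 4: NO.
Slack = (n − k + 1) − d = -2.
The slack is negative: d = 6 exceeds n − k + 1 = 4 by 2, so the Singleton bound is violated and no linear [20, 17, 6]_11 code can exist. In particular it is not MDS (MDS requires d = n − k + 1 exactly).
Description: the claimed parameters are [20, 17, 6]_11; such a code would be impossible (violates the Singleton bound).


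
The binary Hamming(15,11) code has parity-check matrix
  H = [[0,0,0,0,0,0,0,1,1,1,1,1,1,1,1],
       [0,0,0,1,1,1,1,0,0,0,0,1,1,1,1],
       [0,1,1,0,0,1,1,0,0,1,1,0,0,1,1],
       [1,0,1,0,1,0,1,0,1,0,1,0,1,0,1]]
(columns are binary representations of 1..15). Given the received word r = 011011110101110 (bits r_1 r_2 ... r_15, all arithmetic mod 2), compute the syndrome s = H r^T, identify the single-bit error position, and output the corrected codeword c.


s = (1, 0, 0, 0)^T, error position = 8, corrected codeword c = 011011100101110

Compute s = H r^T mod 2 one row at a time:
  s_1 = 1 + 0 + 1 + 0 + 1 + 1 + 1 + 0 = 5 ≡ 1 (mod 2).
  s_2 = 0 + 1 + 1 + 1 + 1 + 1 + 1 + 0 = 6 ≡ 0 (mod 2).
  s_3 = 1 + 1 + 1 + 1 + 1 + 0 + 1 + 0 = 6 ≡ 0 (mod 2).
  s_4 = 0 + 1 + 1 + 1 + 0 + 0 + 1 + 0 = 4 ≡ 0 (mod 2).
s = (1, 0, 0, 0)^T — this equals column 8 of H (binary 1000), so error is at position 8.
Correct: flip bit 8 of r = 011011110101110 to get c = 011011100101110.


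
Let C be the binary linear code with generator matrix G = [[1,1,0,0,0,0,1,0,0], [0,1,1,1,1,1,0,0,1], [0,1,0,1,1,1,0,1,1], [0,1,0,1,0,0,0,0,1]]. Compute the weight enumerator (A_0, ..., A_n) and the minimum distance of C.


Weight distribution: A_0 = 1, A_2 = 1, A_3 = 4, A_4 = 1, A_5 = 2, A_6 = 5, A_7 = 2. Minimum distance d = 2.

Enumerate all 2^4 = 16 messages m ∈ F_2^4.
For each, compute codeword c = mG in F_2^9, then tally its weight.
  m = 0000 → c = 000000000, weight = 0.
  m = 1000 → c = 110000100, weight = 3.
  m = 0100 → c = 011111001, weight = 6.
  m = 1100 → c = 101111101, weight = 7.
  m = 0010 → c = 010111011, weight = 6.
  m = 1010 → c = 100111111, weight = 7.
  m = 0110 → c = 001000010, weight = 2.
  m = 1110 → c = 111000110, weight = 5.
  m = 0001 → c = 010100001, weight = 3.
  m = 1001 → c = 100100101, weight = 4.
  m = 0101 → c = 001011000, weight = 3.
  m = 1101 → c = 111011100, weight = 6.
  m = 0011 → c = 000011010, weight = 3.
  m = 1011 → c = 110011110, weight = 6.
  m = 0111 → c = 011100011, weight = 5.
  m = 1111 → c = 101100111, weight = 6.
Tally weights:
  weight 0: 1 codewords.
  weight 2: 1 codewords.
  weight 3: 4 codewords.
  weight 4: 1 codewords.
  weight 5: 2 codewords.
  weight 6: 5 codewords.
  weight 7: 2 codewords.
Minimum distance d = smallest w > 0 with A_w > 0 = 2.
Sanity: Σ A_w = 16 = 2^4 = 16 ✓.


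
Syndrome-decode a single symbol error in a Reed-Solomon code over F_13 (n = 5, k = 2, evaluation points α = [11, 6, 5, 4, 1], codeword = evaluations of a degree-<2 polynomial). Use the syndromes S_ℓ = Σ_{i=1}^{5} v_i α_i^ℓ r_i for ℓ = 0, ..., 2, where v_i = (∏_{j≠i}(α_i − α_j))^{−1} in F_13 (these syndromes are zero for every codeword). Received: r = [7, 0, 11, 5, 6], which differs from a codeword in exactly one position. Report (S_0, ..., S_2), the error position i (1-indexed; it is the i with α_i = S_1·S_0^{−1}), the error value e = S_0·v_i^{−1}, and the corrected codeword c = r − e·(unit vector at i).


S = (12, 8, 1), error at position 3, error magnitude e = 2, c = [7, 0, 9, 5, 6].

Step 1: column multipliers v_i = (∏_{j≠i}(α_i − α_j))^{−1} mod 13.
  i = 1 (α = 11): (11−6)(11−5)(11−4)(11−1) = 5·6·7·10 = 2100 ≡ 7, so v_1 = 7^{−1} = 2 (mod 13).
  i = 2 (α = 6): (6−11)(6−5)(6−4)(6−1) = (−5)·1·2·5 = −50 ≡ 2, so v_2 = 2^{−1} = 7 (mod 13).
  i = 3 (α = 5): (5−11)(5−6)(5−4)(5−1) = (−6)·(−1)·1·4 = 24 ≡ 11, so v_3 = 11^{−1} = 6 (mod 13).
  i = 4 (α = 4): (4−11)(4−6)(4−5)(4−1) = (−7)·(−2)·(−1)·3 = −42 ≡ 10, so v_4 = 10^{−1} = 4 (mod 13).
  i = 5 (α = 1): (1−11)(1−6)(1−5)(1−4) = (−10)·(−5)·(−4)·(−3) = 600 ≡ 2, so v_5 = 2^{−1} = 7 (mod 13).
  v = [2, 7, 6, 4, 7].
Step 2: syndromes of r = [7, 0, 11, 5, 6] (all sums mod 13).
  S_0 = Σ v_i r_i = 2·7 + 7·0 + 6·11 + 4·5 + 7·6 = 142 ≡ 12.
  S_1 = Σ v_i α_i r_i = 2·11·7 + 7·6·0 + 6·5·11 + 4·4·5 + 7·1·6 = 606 ≡ 8.
  α_i^2 mod 13 = [4, 10, 12, 3, 1].
  S_2 = Σ v_i α_i^2 r_i = 2·4·7 + 7·10·0 + 6·12·11 + 4·3·5 + 7·1·6 = 950 ≡ 1.
  S = (12, 8, 1) ≠ 0, so r is not a codeword (an error is present).
Step 3: locate the error. For a single error e at position i, S_ℓ = v_i·e·α_i^ℓ, so α_err = S_1/S_0.
  S_0^{−1} = 12^{−1} = 12 (mod 13), so α_err = 8·12 = 96 ≡ 5 = α_3. Error position i = 3.
  Consistency check: S_2/S_1 = 1·5 = 5 ≡ 5 = α_err ✓ (single-error assumption holds).
Step 4: error magnitude e = S_0/v_3 = S_0·∏_{j≠3}(α_3 − α_j) = 12·11 = 132 ≡ 2 (mod 13).
Step 5: correct position 3: c_3 = r_3 − e = 11 − 2 ≡ 9 (mod 13). Hence c = [7, 0, 9, 5, 6].
  Check: interpolating c through the α_i gives m(x) = 2 + 4·x (degree < 2) with m(α_i) = c_i for every i, so c is indeed a codeword.


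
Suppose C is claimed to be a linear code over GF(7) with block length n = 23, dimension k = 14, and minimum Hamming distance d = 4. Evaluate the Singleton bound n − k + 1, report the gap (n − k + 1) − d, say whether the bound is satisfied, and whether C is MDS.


Singleton RHS = n − k + 1 = 10, slack = 6, bound satisfied, not MDS.

Singleton bound: d ≤ n − k + 1.
Here n = 23, k = 14, so n − k + 1 = 10.
Given d = 4, check d ≤ 10: YES.
Slack = (n − k + 1) − d = 6.
The code is NOT MDS (slack = 6 > 0).
Description: the claimed parameters are [23, 14, 4]_7; such a code would be non-MDS.


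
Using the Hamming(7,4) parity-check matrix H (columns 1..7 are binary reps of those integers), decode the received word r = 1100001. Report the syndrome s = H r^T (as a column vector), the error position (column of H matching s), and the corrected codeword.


s = (1, 0, 0)^T, error position = 4, corrected codeword c = 1101001

Compute s = H r^T mod 2 one row at a time:
  s_1 = 0 + 0 + 0 + 1 = 1 ≡ 1 (mod 2).
  s_2 = 1 + 0 + 0 + 1 = 2 ≡ 0 (mod 2).
  s_3 = 1 + 0 + 0 + 1 = 2 ≡ 0 (mod 2).
s = (1, 0, 0)^T — this equals column 4 of H (binary 100), so error is at position 4.
Correct: flip bit 4 of r = 1100001 to get c = 1101001.


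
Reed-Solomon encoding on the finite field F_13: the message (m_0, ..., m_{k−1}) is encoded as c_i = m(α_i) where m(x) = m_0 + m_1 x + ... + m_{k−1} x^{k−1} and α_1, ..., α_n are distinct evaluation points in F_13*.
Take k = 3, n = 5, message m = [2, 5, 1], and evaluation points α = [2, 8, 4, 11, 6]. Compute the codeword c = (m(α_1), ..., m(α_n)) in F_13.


c = [3, 2, 12, 9, 3]

Message polynomial: m(x) = 2 + 5·x + 1·x^2 (mod 13).
For each evaluation point α_i, compute m(α_i) mod 13:
  α_1 = 2: Horner steps 1 → 7 → 3, so m(2) = 3.
  α_2 = 8: Horner steps 1 → 0 → 2, so m(8) = 2.
  α_3 = 4: Horner steps 1 → 9 → 12, so m(4) = 12.
  α_4 = 11: Horner steps 1 → 3 → 9, so m(11) = 9.
  α_5 = 6: Horner steps 1 → 11 → 3, so m(6) = 3.
Codeword c = [3, 2, 12, 9, 3] ∈ F_13^5.


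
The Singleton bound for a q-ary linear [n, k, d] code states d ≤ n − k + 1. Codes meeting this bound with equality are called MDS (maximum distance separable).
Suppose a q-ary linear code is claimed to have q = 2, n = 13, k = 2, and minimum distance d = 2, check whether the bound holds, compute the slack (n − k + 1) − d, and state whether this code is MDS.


Singleton RHS = n − k + 1 = 12, slack = 10, bound satisfied, not MDS.

Singleton bound: d ≤ n − k + 1.
Here n = 13, k = 2, so n − k + 1 = 12.
Given d = 2, check d ≤ 12: YES.
Slack = (n − k + 1) − d = 10.
The code is NOT MDS (slack = 10 > 0).
Description: the claimed parameters are [13, 2, 2]_2; such a code would be non-MDS.


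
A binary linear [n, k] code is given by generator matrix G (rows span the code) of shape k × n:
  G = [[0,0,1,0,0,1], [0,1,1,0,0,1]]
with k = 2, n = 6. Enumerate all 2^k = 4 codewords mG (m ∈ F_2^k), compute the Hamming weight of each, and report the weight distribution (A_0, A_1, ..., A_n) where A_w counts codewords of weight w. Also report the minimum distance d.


Weight distribution: A_0 = 1, A_1 = 1, A_2 = 1, A_3 = 1. Minimum distance d = 1.

Enumerate all 2^2 = 4 messages m ∈ F_2^2.
For each, compute codeword c = mG in F_2^6, then tally its weight.
  m = 00 → c = 000000, weight = 0.
  m = 10 → c = 001001, weight = 2.
  m = 01 → c = 011001, weight = 3.
  m = 11 → c = 010000, weight = 1.
Tally weights:
  weight 0: 1 codewords.
  weight 1: 1 codewords.
  weight 2: 1 codewords.
  weight 3: 1 codewords.
Minimum distance d = smallest w > 0 with A_w > 0 = 1.
Sanity: Σ A_w = 4 = 2^2 = 4 ✓.


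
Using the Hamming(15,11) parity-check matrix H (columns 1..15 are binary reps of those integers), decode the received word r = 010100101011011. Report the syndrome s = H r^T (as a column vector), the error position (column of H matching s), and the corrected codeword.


s = (1, 1, 1, 0)^T, error position = 14, corrected codeword c = 010100101011001

Compute s = H r^T mod 2 one row at a time:
  s_1 = 0 + 1 + 0 + 1 + 1 + 0 + 1 + 1 = 5 ≡ 1 (mod 2).
  s_2 = 1 + 0 + 0 + 1 + 1 + 0 + 1 + 1 = 5 ≡ 1 (mod 2).
  s_3 = 1 + 0 + 0 + 1 + 0 + 1 + 1 + 1 = 5 ≡ 1 (mod 2).
  s_4 = 0 + 0 + 0 + 1 + 1 + 1 + 0 + 1 = 4 ≡ 0 (mod 2).
s = (1, 1, 1, 0)^T — this equals column 14 of H (binary 1110), so error is at position 14.
Correct: flip bit 14 of r = 010100101011011 to get c = 010100101011001.


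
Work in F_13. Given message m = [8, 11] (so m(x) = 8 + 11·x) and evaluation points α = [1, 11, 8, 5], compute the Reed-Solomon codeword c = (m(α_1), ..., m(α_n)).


c = [6, 12, 5, 11]

Message polynomial: m(x) = 8 + 11·x (mod 13).
For each evaluation point α_i, compute m(α_i) mod 13:
  α_1 = 1: Horner steps 11 → 6, so m(1) = 6.
  α_2 = 11: Horner steps 11 → 12, so m(11) = 12.
  α_3 = 8: Horner steps 11 → 5, so m(8) = 5.
  α_4 = 5: Horner steps 11 → 11, so m(5) = 11.
Codeword c = [6, 12, 5, 11] ∈ F_13^4.


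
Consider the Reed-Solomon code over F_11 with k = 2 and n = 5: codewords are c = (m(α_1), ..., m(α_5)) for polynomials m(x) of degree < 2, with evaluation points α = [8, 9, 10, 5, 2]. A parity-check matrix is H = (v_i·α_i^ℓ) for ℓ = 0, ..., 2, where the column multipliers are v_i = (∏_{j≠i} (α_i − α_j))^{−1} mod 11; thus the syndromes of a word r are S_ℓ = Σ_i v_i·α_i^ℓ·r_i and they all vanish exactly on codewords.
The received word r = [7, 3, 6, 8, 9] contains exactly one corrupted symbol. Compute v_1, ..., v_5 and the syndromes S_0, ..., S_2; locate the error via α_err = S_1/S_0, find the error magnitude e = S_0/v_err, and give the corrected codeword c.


S = (6, 5, 6), error at position 3, error magnitude e = 7, c = [7, 3, 10, 8, 9].

Step 1: column multipliers v_i = (∏_{j≠i}(α_i − α_j))^{−1} mod 11.
  i = 1 (α = 8): (8−9)(8−10)(8−5)(8−2) = (−1)·(−2)·3·6 = 36 ≡ 3, so v_1 = 3^{−1} = 4 (mod 11).
  i = 2 (α = 9): (9−8)(9−10)(9−5)(9−2) = 1·(−1)·4·7 = −28 ≡ 5, so v_2 = 5^{−1} = 9 (mod 11).
  i = 3 (α = 10): (10−8)(10−9)(10−5)(10−2) = 2·1·5·8 = 80 ≡ 3, so v_3 = 3^{−1} = 4 (mod 11).
  i = 4 (α = 5): (5−8)(5−9)(5−10)(5−2) = (−3)·(−4)·(−5)·3 = −180 ≡ 7, so v_4 = 7^{−1} = 8 (mod 11).
  i = 5 (α = 2): (2−8)(2−9)(2−10)(2−5) = (−6)·(−7)·(−8)·(−3) = 1008 ≡ 7, so v_5 = 7^{−1} = 8 (mod 11).
  v = [4, 9, 4, 8, 8].
Step 2: syndromes of r = [7, 3, 6, 8, 9] (all sums mod 11).
  S_0 = Σ v_i r_i = 4·7 + 9·3 + 4·6 + 8·8 + 8·9 = 215 ≡ 6.
  S_1 = Σ v_i α_i r_i = 4·8·7 + 9·9·3 + 4·10·6 + 8·5·8 + 8·2·9 = 1171 ≡ 5.
  α_i^2 mod 11 = [9, 4, 1, 3, 4].
  S_2 = Σ v_i α_i^2 r_i = 4·9·7 + 9·4·3 + 4·1·6 + 8·3·8 + 8·4·9 = 864 ≡ 6.
  S = (6, 5, 6) ≠ 0, so r is not a codeword (an error is present).
Step 3: locate the error. For a single error e at position i, S_ℓ = v_i·e·α_i^ℓ, so α_err = S_1/S_0.
  S_0^{−1} = 6^{−1} = 2 (mod 11), so α_err = 5·2 = 10 ≡ 10 = α_3. Error position i = 3.
  Consistency check: S_2/S_1 = 6·9 = 54 ≡ 10 = α_err ✓ (single-error assumption holds).
Step 4: error magnitude e = S_0/v_3 = S_0·∏_{j≠3}(α_3 − α_j) = 6·3 = 18 ≡ 7 (mod 11).
Step 5: correct position 3: c_3 = r_3 − e = 6 − 7 ≡ 10 (mod 11). Hence c = [7, 3, 10, 8, 9].
  Check: interpolating c through the α_i gives m(x) = 6 + 7·x (degree < 2) with m(α_i) = c_i for every i, so c is indeed a codeword.


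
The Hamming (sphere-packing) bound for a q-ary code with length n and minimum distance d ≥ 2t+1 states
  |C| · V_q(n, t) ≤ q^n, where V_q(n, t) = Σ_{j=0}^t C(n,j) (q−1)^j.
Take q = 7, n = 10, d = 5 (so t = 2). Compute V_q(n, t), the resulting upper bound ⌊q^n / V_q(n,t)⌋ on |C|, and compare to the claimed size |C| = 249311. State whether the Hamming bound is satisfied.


V_q(n, t) = 1681, q^n = 282475249, Hamming bound = 168040, |C| = 249311 > bound (violated).

Step 1: Compute V_q(n, t) = Σ_{j=0}^2 C(n, j) (q−1)^j.
  j = 0: C(10,0)·(6)^0 = 1·1 = 1.
  j = 1: C(10,1)·(6)^1 = 10·6 = 60.
  j = 2: C(10,2)·(6)^2 = 45·36 = 1620.
  V_q(n, t) = 1 + 60 + 1620 = 1681.
Step 2: q^n = 7^10 = 282475249.
Step 3: Hamming bound ⌊q^n / V_q(n,t)⌋ = ⌊282475249/1681⌋ = 168040.
Step 4: Compare |C| = 249311 to 168040: violated.
The claimed |C| lies above the Hamming bound, so no 7-ary code of length 10 with d ≥ 5 can have 249311 codewords.


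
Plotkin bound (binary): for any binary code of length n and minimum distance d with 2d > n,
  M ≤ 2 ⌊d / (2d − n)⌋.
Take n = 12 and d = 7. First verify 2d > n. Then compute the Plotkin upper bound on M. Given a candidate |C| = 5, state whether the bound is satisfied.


Plotkin bound M ≤ 6; given |C| = 5 ≤ bound (satisfied).

Check applicability: 2d = 14, n = 12.
2d − n = 2 > 0, so Plotkin applies.
Compute d/(2d−n) = 7/2 ≈ 3.5000.
⌊d/(2d−n)⌋ = 3.
Plotkin bound: M ≤ 2·3 = 6.
Given |C| = 5, check: satisfied.
This |C| is below the Plotkin bound.


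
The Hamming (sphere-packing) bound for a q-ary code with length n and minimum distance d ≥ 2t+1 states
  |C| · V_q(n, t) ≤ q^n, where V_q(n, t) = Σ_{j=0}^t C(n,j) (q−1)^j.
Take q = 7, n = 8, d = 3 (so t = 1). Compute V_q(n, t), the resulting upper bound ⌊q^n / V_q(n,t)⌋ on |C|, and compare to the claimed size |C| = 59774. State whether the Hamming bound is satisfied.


V_q(n, t) = 49, q^n = 5764801, Hamming bound = 117649, |C| = 59774 ≤ bound (satisfied).

Step 1: Compute V_q(n, t) = Σ_{j=0}^1 C(n, j) (q−1)^j.
  j = 0: C(8,0)·(6)^0 = 1·1 = 1.
  j = 1: C(8,1)·(6)^1 = 8·6 = 48.
  V_q(n, t) = 1 + 48 = 49.
Step 2: q^n = 7^8 = 5764801.
Step 3: Hamming bound ⌊q^n / V_q(n,t)⌋ = ⌊5764801/49⌋ = 117649.
Step 4: Compare |C| = 59774 to 117649: satisfied.
The claimed |C| lies below the Hamming bound.


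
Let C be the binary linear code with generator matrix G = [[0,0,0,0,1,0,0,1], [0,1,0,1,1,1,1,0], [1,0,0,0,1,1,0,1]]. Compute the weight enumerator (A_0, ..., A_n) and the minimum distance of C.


Weight distribution: A_0 = 1, A_2 = 2, A_4 = 1, A_5 = 4. Minimum distance d = 2.

Enumerate all 2^3 = 8 messages m ∈ F_2^3.
For each, compute codeword c = mG in F_2^8, then tally its weight.
  m = 000 → c = 00000000, weight = 0.
  m = 100 → c = 00001001, weight = 2.
  m = 010 → c = 01011110, weight = 5.
  m = 110 → c = 01010111, weight = 5.
  m = 001 → c = 10001101, weight = 4.
  m = 101 → c = 10000100, weight = 2.
  m = 011 → c = 11010011, weight = 5.
  m = 111 → c = 11011010, weight = 5.
Tally weights:
  weight 0: 1 codewords.
  weight 2: 2 codewords.
  weight 4: 1 codewords.
  weight 5: 4 codewords.
Minimum distance d = smallest w > 0 with A_w > 0 = 2.
Sanity: Σ A_w = 8 = 2^3 = 8 ✓.


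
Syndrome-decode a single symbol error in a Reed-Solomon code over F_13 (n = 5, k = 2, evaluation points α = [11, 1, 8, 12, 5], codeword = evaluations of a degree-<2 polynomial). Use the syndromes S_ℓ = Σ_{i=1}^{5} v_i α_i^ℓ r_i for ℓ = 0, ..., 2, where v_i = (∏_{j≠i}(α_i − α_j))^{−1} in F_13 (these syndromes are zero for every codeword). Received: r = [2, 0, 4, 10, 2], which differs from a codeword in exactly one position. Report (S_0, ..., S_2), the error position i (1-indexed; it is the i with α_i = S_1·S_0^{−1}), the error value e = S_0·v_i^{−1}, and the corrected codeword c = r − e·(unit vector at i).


S = (3, 2, 10), error at position 5, error magnitude e = 9, c = [2, 0, 4, 10, 6].

Step 1: column multipliers v_i = (∏_{j≠i}(α_i − α_j))^{−1} mod 13.
  i = 1 (α = 11): (11−1)(11−8)(11−12)(11−5) = 10·3·(−1)·6 = −180 ≡ 2, so v_1 = 2^{−1} = 7 (mod 13).
  i = 2 (α = 1): (1−11)(1−8)(1−12)(1−5) = (−10)·(−7)·(−11)·(−4) = 3080 ≡ 12, so v_2 = 12^{−1} = 12 (mod 13).
  i = 3 (α = 8): (8−11)(8−1)(8−12)(8−5) = (−3)·7·(−4)·3 = 252 ≡ 5, so v_3 = 5^{−1} = 8 (mod 13).
  i = 4 (α = 12): (12−11)(12−1)(12−8)(12−5) = 1·11·4·7 = 308 ≡ 9, so v_4 = 9^{−1} = 3 (mod 13).
  i = 5 (α = 5): (5−11)(5−1)(5−8)(5−12) = (−6)·4·(−3)·(−7) = −504 ≡ 3, so v_5 = 3^{−1} = 9 (mod 13).
  v = [7, 12, 8, 3, 9].
Step 2: syndromes of r = [2, 0, 4, 10, 2] (all sums mod 13).
  S_0 = Σ v_i r_i = 7·2 + 12·0 + 8·4 + 3·10 + 9·2 = 94 ≡ 3.
  S_1 = Σ v_i α_i r_i = 7·11·2 + 12·1·0 + 8·8·4 + 3·12·10 + 9·5·2 = 860 ≡ 2.
  α_i^2 mod 13 = [4, 1, 12, 1, 12].
  S_2 = Σ v_i α_i^2 r_i = 7·4·2 + 12·1·0 + 8·12·4 + 3·1·10 + 9·12·2 = 686 ≡ 10.
  S = (3, 2, 10) ≠ 0, so r is not a codeword (an error is present).
Step 3: locate the error. For a single error e at position i, S_ℓ = v_i·e·α_i^ℓ, so α_err = S_1/S_0.
  S_0^{−1} = 3^{−1} = 9 (mod 13), so α_err = 2·9 = 18 ≡ 5 = α_5. Error position i = 5.
  Consistency check: S_2/S_1 = 10·7 = 70 ≡ 5 = α_err ✓ (single-error assumption holds).
Step 4: error magnitude e = S_0/v_5 = S_0·∏_{j≠5}(α_5 − α_j) = 3·3 = 9 ≡ 9 (mod 13).
Step 5: correct position 5: c_5 = r_5 − e = 2 − 9 ≡ 6 (mod 13). Hence c = [2, 0, 4, 10, 6].
  Check: interpolating c through the α_i gives m(x) = 5 + 8·x (degree < 2) with m(α_i) = c_i for every i, so c is indeed a codeword.


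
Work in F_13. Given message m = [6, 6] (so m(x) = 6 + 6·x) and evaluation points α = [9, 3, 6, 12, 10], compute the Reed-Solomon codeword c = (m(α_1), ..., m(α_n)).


c = [8, 11, 3, 0, 1]

Message polynomial: m(x) = 6 + 6·x (mod 13).
For each evaluation point α_i, compute m(α_i) mod 13:
  α_1 = 9: Horner steps 6 → 8, so m(9) = 8.
  α_2 = 3: Horner steps 6 → 11, so m(3) = 11.
  α_3 = 6: Horner steps 6 → 3, so m(6) = 3.
  α_4 = 12: Horner steps 6 → 0, so m(12) = 0.
  α_5 = 10: Horner steps 6 → 1, so m(10) = 1.
Codeword c = [8, 11, 3, 0, 1] ∈ F_13^5.


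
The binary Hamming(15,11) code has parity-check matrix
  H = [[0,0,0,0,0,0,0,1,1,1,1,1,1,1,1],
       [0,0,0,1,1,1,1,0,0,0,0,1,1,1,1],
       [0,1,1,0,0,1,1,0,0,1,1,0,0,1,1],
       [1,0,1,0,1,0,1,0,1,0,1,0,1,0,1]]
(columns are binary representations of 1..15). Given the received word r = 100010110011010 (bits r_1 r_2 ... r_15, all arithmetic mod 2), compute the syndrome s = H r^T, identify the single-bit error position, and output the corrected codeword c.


s = (0, 0, 1, 0)^T, error position = 2, corrected codeword c = 110010110011010

Compute s = H r^T mod 2 one row at a time:
  s_1 = 1 + 0 + 0 + 1 + 1 + 0 + 1 + 0 = 4 ≡ 0 (mod 2).
  s_2 = 0 + 1 + 0 + 1 + 1 + 0 + 1 + 0 = 4 ≡ 0 (mod 2).
  s_3 = 0 + 0 + 0 + 1 + 0 + 1 + 1 + 0 = 3 ≡ 1 (mod 2).
  s_4 = 1 + 0 + 1 + 1 + 0 + 1 + 0 + 0 = 4 ≡ 0 (mod 2).
s = (0, 0, 1, 0)^T — this equals column 2 of H (binary 0010), so error is at position 2.
Correct: flip bit 2 of r = 100010110011010 to get c = 110010110011010.


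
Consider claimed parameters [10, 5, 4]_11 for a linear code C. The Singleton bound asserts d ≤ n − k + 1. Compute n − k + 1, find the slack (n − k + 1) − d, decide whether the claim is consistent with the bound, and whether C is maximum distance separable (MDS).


Singleton RHS = n − k + 1 = 6, slack = 2, bound satisfied, not MDS.

Singleton bound: d ≤ n − k + 1.
Here n = 10, k = 5, so n − k + 1 = 6.
Given d = 4, check d ≤ 6: YES.
Slack = (n − k + 1) − d = 2.
The code is NOT MDS (slack = 2 > 0).
Description: the claimed parameters are [10, 5, 4]_11; such a code would be non-MDS.


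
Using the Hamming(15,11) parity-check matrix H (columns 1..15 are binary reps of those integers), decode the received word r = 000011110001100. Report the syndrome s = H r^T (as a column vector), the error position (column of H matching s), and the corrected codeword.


s = (1, 1, 0, 1)^T, error position = 13, corrected codeword c = 000011110001000

Compute s = H r^T mod 2 one row at a time:
  s_1 = 1 + 0 + 0 + 0 + 1 + 1 + 0 + 0 = 3 ≡ 1 (mod 2).
  s_2 = 0 + 1 + 1 + 1 + 1 + 1 + 0 + 0 = 5 ≡ 1 (mod 2).
  s_3 = 0 + 0 + 1 + 1 + 0 + 0 + 0 + 0 = 2 ≡ 0 (mod 2).
  s_4 = 0 + 0 + 1 + 1 + 0 + 0 + 1 + 0 = 3 ≡ 1 (mod 2).
s = (1, 1, 0, 1)^T — this equals column 13 of H (binary 1101), so error is at position 13.
Correct: flip bit 13 of r = 000011110001100 to get c = 000011110001000.


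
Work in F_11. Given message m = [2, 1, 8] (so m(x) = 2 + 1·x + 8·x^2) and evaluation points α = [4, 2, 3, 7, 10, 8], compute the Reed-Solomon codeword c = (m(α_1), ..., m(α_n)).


c = [2, 3, 0, 5, 9, 5]

Message polynomial: m(x) = 2 + 1·x + 8·x^2 (mod 11).
For each evaluation point α_i, compute m(α_i) mod 11:
  α_1 = 4: Horner steps 8 → 0 → 2, so m(4) = 2.
  α_2 = 2: Horner steps 8 → 6 → 3, so m(2) = 3.
  α_3 = 3: Horner steps 8 → 3 → 0, so m(3) = 0.
  α_4 = 7: Horner steps 8 → 2 → 5, so m(7) = 5.
  α_5 = 10: Horner steps 8 → 4 → 9, so m(10) = 9.
  α_6 = 8: Horner steps 8 → 10 → 5, so m(8) = 5.
Codeword c = [2, 3, 0, 5, 9, 5] ∈ F_11^6.


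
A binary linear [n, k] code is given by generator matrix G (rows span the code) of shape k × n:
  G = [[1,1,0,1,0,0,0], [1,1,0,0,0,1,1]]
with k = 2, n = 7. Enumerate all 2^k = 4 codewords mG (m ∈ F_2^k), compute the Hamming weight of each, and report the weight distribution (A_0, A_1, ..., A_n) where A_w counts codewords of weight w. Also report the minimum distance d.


Weight distribution: A_0 = 1, A_3 = 2, A_4 = 1. Minimum distance d = 3.

Enumerate all 2^2 = 4 messages m ∈ F_2^2.
For each, compute codeword c = mG in F_2^7, then tally its weight.
  m = 00 → c = 0000000, weight = 0.
  m = 10 → c = 1101000, weight = 3.
  m = 01 → c = 1100011, weight = 4.
  m = 11 → c = 0001011, weight = 3.
Tally weights:
  weight 0: 1 codewords.
  weight 3: 2 codewords.
  weight 4: 1 codewords.
Minimum distance d = smallest w > 0 with A_w > 0 = 3.
Sanity: Σ A_w = 4 = 2^2 = 4 ✓.


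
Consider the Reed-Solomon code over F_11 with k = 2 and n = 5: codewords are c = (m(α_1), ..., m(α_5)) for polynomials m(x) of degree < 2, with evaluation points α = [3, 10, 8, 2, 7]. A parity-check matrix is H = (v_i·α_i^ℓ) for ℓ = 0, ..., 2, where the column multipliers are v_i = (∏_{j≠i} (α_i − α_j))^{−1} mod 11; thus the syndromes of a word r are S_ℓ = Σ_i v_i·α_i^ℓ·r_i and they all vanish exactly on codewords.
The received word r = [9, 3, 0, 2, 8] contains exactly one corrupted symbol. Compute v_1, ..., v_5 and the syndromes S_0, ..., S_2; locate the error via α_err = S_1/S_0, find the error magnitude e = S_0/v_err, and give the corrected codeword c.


S = (3, 10, 4), error at position 5, error magnitude e = 4, c = [9, 3, 0, 2, 4].

Step 1: column multipliers v_i = (∏_{j≠i}(α_i − α_j))^{−1} mod 11.
  i = 1 (α = 3): (3−10)(3−8)(3−2)(3−7) = (−7)·(−5)·1·(−4) = −140 ≡ 3, so v_1 = 3^{−1} = 4 (mod 11).
  i = 2 (α = 10): (10−3)(10−8)(10−2)(10−7) = 7·2·8·3 = 336 ≡ 6, so v_2 = 6^{−1} = 2 (mod 11).
  i = 3 (α = 8): (8−3)(8−10)(8−2)(8−7) = 5·(−2)·6·1 = −60 ≡ 6, so v_3 = 6^{−1} = 2 (mod 11).
  i = 4 (α = 2): (2−3)(2−10)(2−8)(2−7) = (−1)·(−8)·(−6)·(−5) = 240 ≡ 9, so v_4 = 9^{−1} = 5 (mod 11).
  i = 5 (α = 7): (7−3)(7−10)(7−8)(7−2) = 4·(−3)·(−1)·5 = 60 ≡ 5, so v_5 = 5^{−1} = 9 (mod 11).
  v = [4, 2, 2, 5, 9].
Step 2: syndromes of r = [9, 3, 0, 2, 8] (all sums mod 11).
  S_0 = Σ v_i r_i = 4·9 + 2·3 + 2·0 + 5·2 + 9·8 = 124 ≡ 3.
  S_1 = Σ v_i α_i r_i = 4·3·9 + 2·10·3 + 2·8·0 + 5·2·2 + 9·7·8 = 692 ≡ 10.
  α_i^2 mod 11 = [9, 1, 9, 4, 5].
  S_2 = Σ v_i α_i^2 r_i = 4·9·9 + 2·1·3 + 2·9·0 + 5·4·2 + 9·5·8 = 730 ≡ 4.
  S = (3, 10, 4) ≠ 0, so r is not a codeword (an error is present).
Step 3: locate the error. For a single error e at position i, S_ℓ = v_i·e·α_i^ℓ, so α_err = S_1/S_0.
  S_0^{−1} = 3^{−1} = 4 (mod 11), so α_err = 10·4 = 40 ≡ 7 = α_5. Error position i = 5.
  Consistency check: S_2/S_1 = 4·10 = 40 ≡ 7 = α_err ✓ (single-error assumption holds).
Step 4: error magnitude e = S_0/v_5 = S_0·∏_{j≠5}(α_5 − α_j) = 3·5 = 15 ≡ 4 (mod 11).
Step 5: correct position 5: c_5 = r_5 − e = 8 − 4 ≡ 4 (mod 11). Hence c = [9, 3, 0, 2, 4].
  Check: interpolating c through the α_i gives m(x) = 10 + 7·x (degree < 2) with m(α_i) = c_i for every i, so c is indeed a codeword.


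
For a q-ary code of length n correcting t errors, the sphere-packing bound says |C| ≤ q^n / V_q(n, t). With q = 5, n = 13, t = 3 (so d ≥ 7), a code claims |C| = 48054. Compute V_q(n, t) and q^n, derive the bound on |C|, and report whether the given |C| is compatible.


V_q(n, t) = 19605, q^n = 1220703125, Hamming bound = 62264, |C| = 48054 ≤ bound (satisfied).

Step 1: Compute V_q(n, t) = Σ_{j=0}^3 C(n, j) (q−1)^j.
  j = 0: C(13,0)·(4)^0 = 1·1 = 1.
  j = 1: C(13,1)·(4)^1 = 13·4 = 52.
  j = 2: C(13,2)·(4)^2 = 78·16 = 1248.
  j = 3: C(13,3)·(4)^3 = 286·64 = 18304.
  V_q(n, t) = 1 + 52 + 1248 + 18304 = 19605.
Step 2: q^n = 5^13 = 1220703125.
Step 3: Hamming bound ⌊q^n / V_q(n,t)⌋ = ⌊1220703125/19605⌋ = 62264.
Step 4: Compare |C| = 48054 to 62264: satisfied.
The claimed |C| lies below the Hamming bound.


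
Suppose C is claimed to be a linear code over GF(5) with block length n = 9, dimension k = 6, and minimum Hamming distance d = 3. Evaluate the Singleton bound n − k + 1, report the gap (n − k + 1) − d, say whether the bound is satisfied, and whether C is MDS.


Singleton RHS = n − k + 1 = 4, slack = 1, bound satisfied, not MDS.

Singleton bound: d ≤ n − k + 1.
Here n = 9, k = 6, so n − k + 1 = 4.
Given d = 3, check d ≤ 4: YES.
Slack = (n − k + 1) − d = 1.
The code is NOT MDS (slack = 1 > 0).
Description: the claimed parameters are [9, 6, 3]_5; such a code would be non-MDS.


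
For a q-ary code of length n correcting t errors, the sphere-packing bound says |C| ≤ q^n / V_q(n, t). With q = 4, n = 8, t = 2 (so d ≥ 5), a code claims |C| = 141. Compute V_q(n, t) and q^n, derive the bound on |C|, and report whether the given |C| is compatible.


V_q(n, t) = 277, q^n = 65536, Hamming bound = 236, |C| = 141 ≤ bound (satisfied).

Step 1: Compute V_q(n, t) = Σ_{j=0}^2 C(n, j) (q−1)^j.
  j = 0: C(8,0)·(3)^0 = 1·1 = 1.
  j = 1: C(8,1)·(3)^1 = 8·3 = 24.
  j = 2: C(8,2)·(3)^2 = 28·9 = 252.
  V_q(n, t) = 1 + 24 + 252 = 277.
Step 2: q^n = 4^8 = 65536.
Step 3: Hamming bound ⌊q^n / V_q(n,t)⌋ = ⌊65536/277⌋ = 236.
Step 4: Compare |C| = 141 to 236: satisfied.
The claimed |C| lies below the Hamming bound.


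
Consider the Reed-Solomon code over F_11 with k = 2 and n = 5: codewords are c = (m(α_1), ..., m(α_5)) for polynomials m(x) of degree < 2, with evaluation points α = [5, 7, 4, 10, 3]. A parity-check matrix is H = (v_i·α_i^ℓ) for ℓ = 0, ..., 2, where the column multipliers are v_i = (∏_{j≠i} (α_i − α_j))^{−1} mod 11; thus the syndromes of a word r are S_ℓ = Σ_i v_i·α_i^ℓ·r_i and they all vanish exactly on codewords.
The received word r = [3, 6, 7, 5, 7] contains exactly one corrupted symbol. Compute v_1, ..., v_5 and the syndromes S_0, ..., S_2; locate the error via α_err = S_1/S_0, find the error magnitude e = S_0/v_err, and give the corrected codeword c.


S = (7, 10, 8), error at position 5, error magnitude e = 7, c = [3, 6, 7, 5, 0].

Step 1: column multipliers v_i = (∏_{j≠i}(α_i − α_j))^{−1} mod 11.
  i = 1 (α = 5): (5−7)(5−4)(5−10)(5−3) = (−2)·1·(−5)·2 = 20 ≡ 9, so v_1 = 9^{−1} = 5 (mod 11).
  i = 2 (α = 7): (7−5)(7−4)(7−10)(7−3) = 2·3·(−3)·4 = −72 ≡ 5, so v_2 = 5^{−1} = 9 (mod 11).
  i = 3 (α = 4): (4−5)(4−7)(4−10)(4−3) = (−1)·(−3)·(−6)·1 = −18 ≡ 4, so v_3 = 4^{−1} = 3 (mod 11).
  i = 4 (α = 10): (10−5)(10−7)(10−4)(10−3) = 5·3·6·7 = 630 ≡ 3, so v_4 = 3^{−1} = 4 (mod 11).
  i = 5 (α = 3): (3−5)(3−7)(3−4)(3−10) = (−2)·(−4)·(−1)·(−7) = 56 ≡ 1, so v_5 = 1^{−1} = 1 (mod 11).
  v = [5, 9, 3, 4, 1].
Step 2: syndromes of r = [3, 6, 7, 5, 7] (all sums mod 11).
  S_0 = Σ v_i r_i = 5·3 + 9·6 + 3·7 + 4·5 + 1·7 = 117 ≡ 7.
  S_1 = Σ v_i α_i r_i = 5·5·3 + 9·7·6 + 3·4·7 + 4·10·5 + 1·3·7 = 758 ≡ 10.
  α_i^2 mod 11 = [3, 5, 5, 1, 9].
  S_2 = Σ v_i α_i^2 r_i = 5·3·3 + 9·5·6 + 3·5·7 + 4·1·5 + 1·9·7 = 503 ≡ 8.
  S = (7, 10, 8) ≠ 0, so r is not a codeword (an error is present).
Step 3: locate the error. For a single error e at position i, S_ℓ = v_i·e·α_i^ℓ, so α_err = S_1/S_0.
  S_0^{−1} = 7^{−1} = 8 (mod 11), so α_err = 10·8 = 80 ≡ 3 = α_5. Error position i = 5.
  Consistency check: S_2/S_1 = 8·10 = 80 ≡ 3 = α_err ✓ (single-error assumption holds).
Step 4: error magnitude e = S_0/v_5 = S_0·∏_{j≠5}(α_5 − α_j) = 7·1 = 7 ≡ 7 (mod 11).
Step 5: correct position 5: c_5 = r_5 − e = 7 − 7 ≡ 0 (mod 11). Hence c = [3, 6, 7, 5, 0].
  Check: interpolating c through the α_i gives m(x) = 1 + 7·x (degree < 2) with m(α_i) = c_i for every i, so c is indeed a codeword.
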